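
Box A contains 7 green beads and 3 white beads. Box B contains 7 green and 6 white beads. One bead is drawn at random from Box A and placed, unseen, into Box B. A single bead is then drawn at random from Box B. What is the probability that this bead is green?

Condition on how many of the transferred beads are green (from Box A: 7 green of 10; then Box B has 14 total).
  0 green: C(7,0)C(3,1)/C(10,1) = 3/10; then P = 7/14
  1 green: C(7,1)C(3,0)/C(10,1) = 7/10; then P = 8/14
P(green from Box B) = 11/20 ≈ 0.5500.

11/20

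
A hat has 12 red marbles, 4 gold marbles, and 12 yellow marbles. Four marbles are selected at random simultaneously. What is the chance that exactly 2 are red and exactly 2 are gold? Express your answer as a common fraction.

44/2275

Unordered draws without replacement: count favorable combinations over C(28,4).
Favorable = C(12,2) · C(4,2) · C(12,0) = 396; total = C(28,4) = 20475.
P = 396/20475 = 44/2275 ≈ 0.0193.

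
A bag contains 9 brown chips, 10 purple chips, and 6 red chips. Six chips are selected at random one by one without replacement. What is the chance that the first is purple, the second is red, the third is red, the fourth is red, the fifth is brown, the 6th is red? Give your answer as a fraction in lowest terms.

9/35420

Multiply the conditional probability of each draw in order, without replacement, so each draw removes one from its color and from the total.
P = (10/25) · (6/24) · (5/23) · (4/22) · (9/21) · (3/20) = 9/35420 ≈ 0.0003.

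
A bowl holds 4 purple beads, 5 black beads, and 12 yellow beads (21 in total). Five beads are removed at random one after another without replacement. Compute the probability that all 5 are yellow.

88/2261

Unordered draws without replacement: count favorable combinations over C(21,5).
Favorable = C(4,0) · C(5,0) · C(12,5) = 792; total = C(21,5) = 20349.
P = 792/20349 = 88/2261 ≈ 0.0389.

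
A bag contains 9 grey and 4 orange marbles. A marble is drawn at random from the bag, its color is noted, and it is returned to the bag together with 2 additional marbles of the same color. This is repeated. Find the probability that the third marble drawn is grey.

9/13

Sum over the four possibilities for the first two draws (grey/not-grey each), tracking how the grey count and total change by +2 per draw.
P(third is grey) = 9/13 ≈ 0.6923. (In a Pólya urn every draw has the same marginal probability 9/13.)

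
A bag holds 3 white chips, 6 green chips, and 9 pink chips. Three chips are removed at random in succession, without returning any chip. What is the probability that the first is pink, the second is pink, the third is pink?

Multiply the conditional probability of each draw in order, without replacement, so each draw removes one from its color and from the total.
P = (9/18) · (8/17) · (7/16) = 7/68 ≈ 0.1029.

7/68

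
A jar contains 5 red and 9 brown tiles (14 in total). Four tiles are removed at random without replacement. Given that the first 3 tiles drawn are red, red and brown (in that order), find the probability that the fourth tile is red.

3/11

After removing 2 red, 1 brown, the jar has 3 red out of 11 remaining.
P(fourth is red | given) = 3/11 ≈ 0.2727.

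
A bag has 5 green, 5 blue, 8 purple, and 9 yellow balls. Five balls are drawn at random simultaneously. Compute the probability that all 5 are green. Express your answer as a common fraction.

Unordered draws without replacement: count favorable combinations over C(27,5).
Favorable = C(5,5) · C(5,0) · C(8,0) · C(9,0) = 1; total = C(27,5) = 80730.
P = 1/80730 = 1/80730 ≈ 0.0000.

1/80730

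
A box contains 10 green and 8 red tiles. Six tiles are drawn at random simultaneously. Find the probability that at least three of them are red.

Sum the hypergeometric tail for j = 3,…,6 red tiles.
Favorable = C(8,3)·C(10,3) + C(8,4)·C(10,2) + C(8,5)·C(10,1) + C(8,6)·C(10,0) = 10458; total = C(18,6) = 18564.
P = 10458/18564 = 249/442 ≈ 0.5633.

249/442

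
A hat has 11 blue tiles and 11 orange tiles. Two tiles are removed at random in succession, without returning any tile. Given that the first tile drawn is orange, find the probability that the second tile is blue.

After removing 1 orange, the hat has 11 blue out of 21 remaining.
P(second is blue | given) = 11/21 ≈ 0.5238.

11/21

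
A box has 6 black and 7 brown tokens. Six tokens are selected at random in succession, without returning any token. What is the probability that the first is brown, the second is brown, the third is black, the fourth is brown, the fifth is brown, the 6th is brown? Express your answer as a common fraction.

7/572

Multiply the conditional probability of each draw in order, without replacement, so each draw removes one from its color and from the total.
P = (7/13) · (6/12) · (6/11) · (5/10) · (4/9) · (3/8) = 7/572 ≈ 0.0122.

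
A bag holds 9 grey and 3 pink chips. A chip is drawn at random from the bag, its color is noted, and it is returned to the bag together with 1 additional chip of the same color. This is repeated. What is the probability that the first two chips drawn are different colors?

Either pink then grey, or grey then pink; after the first draw the total is 13.
P = (3/12)·(9/13) + (9/12)·(3/13) = 9/26 ≈ 0.3462.

9/26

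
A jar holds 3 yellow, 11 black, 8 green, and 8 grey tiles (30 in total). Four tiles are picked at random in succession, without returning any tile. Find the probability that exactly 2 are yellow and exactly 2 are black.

11/1827

Unordered draws without replacement: count favorable combinations over C(30,4).
Favorable = C(3,2) · C(11,2) · C(8,0) · C(8,0) = 165; total = C(30,4) = 27405.
P = 165/27405 = 11/1827 ≈ 0.0060.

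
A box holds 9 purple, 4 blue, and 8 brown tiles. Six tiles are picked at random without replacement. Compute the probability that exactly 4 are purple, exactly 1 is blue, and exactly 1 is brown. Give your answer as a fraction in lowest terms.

24/323

Unordered draws without replacement: count favorable combinations over C(21,6).
Favorable = C(9,4) · C(4,1) · C(8,1) = 4032; total = C(21,6) = 54264.
P = 4032/54264 = 24/323 ≈ 0.0743.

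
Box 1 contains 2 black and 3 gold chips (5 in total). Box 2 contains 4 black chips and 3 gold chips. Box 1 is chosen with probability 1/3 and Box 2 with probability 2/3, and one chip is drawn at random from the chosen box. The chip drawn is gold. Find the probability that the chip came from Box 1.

7/17

P(gold | Box 1) = 3/5; P(gold | Box 2) = 3/7.
P(gold) = 1/3·3/5 + 2/3·3/7 = 17/35.
By Bayes' rule, P(Box 1 | gold) = 1/5 / 17/35 = 7/17 ≈ 0.4118.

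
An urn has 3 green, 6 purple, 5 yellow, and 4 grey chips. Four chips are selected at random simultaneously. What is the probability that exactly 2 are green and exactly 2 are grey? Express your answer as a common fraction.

1/170

Unordered draws without replacement: count favorable combinations over C(18,4).
Favorable = C(3,2) · C(6,0) · C(5,0) · C(4,2) = 18; total = C(18,4) = 3060.
P = 18/3060 = 1/170 ≈ 0.0059.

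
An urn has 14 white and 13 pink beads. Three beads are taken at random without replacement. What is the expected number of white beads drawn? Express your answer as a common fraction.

By linearity of expectation, E[X] = Σ P(draw i is white); by symmetry each draw (even without replacement) has P(white) = 14/27.
E[X] = 3 · 14/27 = 14/9 ≈ 1.5556.

14/9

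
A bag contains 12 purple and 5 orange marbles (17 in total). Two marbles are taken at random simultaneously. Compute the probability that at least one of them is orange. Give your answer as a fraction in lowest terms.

35/68

Use the complement: P(at least one orange) = 1 − P(no orange).
P(none) = C(12,2)/C(17,2) = 66/136.
So P = 1 − 66/136 = 35/68 ≈ 0.5147.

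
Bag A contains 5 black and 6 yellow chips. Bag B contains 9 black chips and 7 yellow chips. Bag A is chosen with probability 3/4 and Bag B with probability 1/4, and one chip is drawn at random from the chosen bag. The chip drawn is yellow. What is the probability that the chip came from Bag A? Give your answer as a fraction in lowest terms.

288/365

P(yellow | Bag A) = 6/11; P(yellow | Bag B) = 7/16.
P(yellow) = 3/4·6/11 + 1/4·7/16 = 365/704.
By Bayes' rule, P(Bag A | yellow) = 9/22 / 365/704 = 288/365 ≈ 0.7890.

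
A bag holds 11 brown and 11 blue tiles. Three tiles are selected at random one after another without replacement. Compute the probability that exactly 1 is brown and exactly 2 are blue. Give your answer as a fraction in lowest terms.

Unordered draws without replacement: count favorable combinations over C(22,3).
Favorable = C(11,1) · C(11,2) = 605; total = C(22,3) = 1540.
P = 605/1540 = 11/28 ≈ 0.3929.

11/28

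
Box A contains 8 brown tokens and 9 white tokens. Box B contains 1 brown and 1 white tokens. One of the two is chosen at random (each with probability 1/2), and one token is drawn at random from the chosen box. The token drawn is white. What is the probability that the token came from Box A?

18/35

P(white | Box A) = 9/17; P(white | Box B) = 1/2.
P(white) = 1/2·9/17 + 1/2·1/2 = 35/68.
By Bayes' rule, P(Box A | white) = 9/34 / 35/68 = 18/35 ≈ 0.5143.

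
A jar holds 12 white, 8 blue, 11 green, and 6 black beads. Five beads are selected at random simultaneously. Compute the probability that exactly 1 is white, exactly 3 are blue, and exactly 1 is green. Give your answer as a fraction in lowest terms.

Unordered draws without replacement: count favorable combinations over C(37,5).
Favorable = C(12,1) · C(8,3) · C(11,1) · C(6,0) = 7392; total = C(37,5) = 435897.
P = 7392/435897 = 32/1887 ≈ 0.0170.

32/1887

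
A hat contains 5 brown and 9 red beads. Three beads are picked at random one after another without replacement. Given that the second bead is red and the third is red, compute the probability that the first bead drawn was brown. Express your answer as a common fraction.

P(first=brown and the second bead is red and the third is red) = (5/14)·(9/13)·(8/12) = 15/91.
P(E) = Σ over first color = 15/91 + 3/13 = 36/91.
By Bayes, P(first=brown | E) = 15/91 / 36/91 = 5/12 ≈ 0.4167.

5/12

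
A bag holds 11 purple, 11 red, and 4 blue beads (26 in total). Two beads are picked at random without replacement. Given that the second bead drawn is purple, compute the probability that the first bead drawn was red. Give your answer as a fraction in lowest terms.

P(first=red and the second bead drawn is purple) = (11/26)·(11/25) = 121/650.
P(the second bead drawn is purple) = Σ over first color = 11/65 + 121/650 + 22/325 = 11/26.
By Bayes, P(first=red | the second bead drawn is purple) = 121/650 / 11/26 = 11/25 ≈ 0.4400.

11/25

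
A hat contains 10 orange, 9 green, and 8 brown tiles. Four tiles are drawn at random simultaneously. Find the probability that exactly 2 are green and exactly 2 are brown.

56/975

Unordered draws without replacement: count favorable combinations over C(27,4).
Favorable = C(10,0) · C(9,2) · C(8,2) = 1008; total = C(27,4) = 17550.
P = 1008/17550 = 56/975 ≈ 0.0574.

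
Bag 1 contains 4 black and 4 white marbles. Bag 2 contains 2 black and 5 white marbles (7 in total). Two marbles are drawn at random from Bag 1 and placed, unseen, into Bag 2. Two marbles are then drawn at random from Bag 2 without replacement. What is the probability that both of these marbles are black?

5/56

Condition on how many of the transferred marbles are black (from Bag 1: 4 black of 8; then Bag 2 has 9 total).
  0 black: C(4,0)C(4,2)/C(8,2) = 3/14; then P = C(2,2)/C(9,2) = 1/36
  1 black: C(4,1)C(4,1)/C(8,2) = 4/7; then P = C(3,2)/C(9,2) = 1/12
  2 black: C(4,2)C(4,0)/C(8,2) = 3/14; then P = C(4,2)/C(9,2) = 1/6
P(both black) = 5/56 ≈ 0.0893.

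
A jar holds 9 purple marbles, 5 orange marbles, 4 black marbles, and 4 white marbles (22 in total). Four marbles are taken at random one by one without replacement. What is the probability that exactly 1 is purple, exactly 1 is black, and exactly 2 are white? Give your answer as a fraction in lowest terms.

Unordered draws without replacement: count favorable combinations over C(22,4).
Favorable = C(9,1) · C(5,0) · C(4,1) · C(4,2) = 216; total = C(22,4) = 7315.
P = 216/7315 = 216/7315 ≈ 0.0295.

216/7315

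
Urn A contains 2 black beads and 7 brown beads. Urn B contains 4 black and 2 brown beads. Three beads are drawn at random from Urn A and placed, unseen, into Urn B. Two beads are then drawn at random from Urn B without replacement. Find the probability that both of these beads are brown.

Condition on how many of the transferred beads are brown (from Urn A: 7 brown of 9; then Urn B has 9 total).
  1 brown: C(7,1)C(2,2)/C(9,3) = 1/12; then P = C(3,2)/C(9,2) = 1/12
  2 brown: C(7,2)C(2,1)/C(9,3) = 1/2; then P = C(4,2)/C(9,2) = 1/6
  3 brown: C(7,3)C(2,0)/C(9,3) = 5/12; then P = C(5,2)/C(9,2) = 5/18
P(both brown) = 89/432 ≈ 0.2060.

89/432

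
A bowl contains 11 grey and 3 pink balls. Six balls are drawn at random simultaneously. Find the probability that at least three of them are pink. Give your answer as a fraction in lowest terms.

5/91

Sum the hypergeometric tail for j = 3,…,3 pink balls.
Favorable = C(3,3)·C(11,3) = 165; total = C(14,6) = 3003.
P = 165/3003 = 5/91 ≈ 0.0549.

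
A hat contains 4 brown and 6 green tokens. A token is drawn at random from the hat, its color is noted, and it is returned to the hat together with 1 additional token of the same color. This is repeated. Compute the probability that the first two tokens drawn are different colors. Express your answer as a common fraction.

24/55

Either green then brown, or brown then green; after the first draw the total is 11.
P = (6/10)·(4/11) + (4/10)·(6/11) = 24/55 ≈ 0.4364.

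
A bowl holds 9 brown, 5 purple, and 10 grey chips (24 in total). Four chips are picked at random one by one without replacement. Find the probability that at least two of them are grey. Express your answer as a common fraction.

Sum the hypergeometric tail for j = 2,…,4 grey chips.
Favorable = C(10,2)·C(14,2) + C(10,3)·C(14,1) + C(10,4)·C(14,0) = 5985; total = C(24,4) = 10626.
P = 5985/10626 = 285/506 ≈ 0.5632.

285/506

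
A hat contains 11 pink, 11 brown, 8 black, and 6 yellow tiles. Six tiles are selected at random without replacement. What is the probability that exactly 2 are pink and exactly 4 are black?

25/12648

Unordered draws without replacement: count favorable combinations over C(36,6).
Favorable = C(11,2) · C(11,0) · C(8,4) · C(6,0) = 3850; total = C(36,6) = 1947792.
P = 3850/1947792 = 25/12648 ≈ 0.0020.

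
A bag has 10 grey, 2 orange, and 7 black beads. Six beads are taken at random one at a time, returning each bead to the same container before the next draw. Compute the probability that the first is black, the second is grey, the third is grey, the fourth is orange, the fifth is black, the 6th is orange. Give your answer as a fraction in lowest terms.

19600/47045881

Multiply the conditional probability of each draw in order, with replacement (the composition resets each draw).
P = (7/19) · (10/19) · (10/19) · (2/19) · (7/19) · (2/19) = 19600/47045881 ≈ 0.0004.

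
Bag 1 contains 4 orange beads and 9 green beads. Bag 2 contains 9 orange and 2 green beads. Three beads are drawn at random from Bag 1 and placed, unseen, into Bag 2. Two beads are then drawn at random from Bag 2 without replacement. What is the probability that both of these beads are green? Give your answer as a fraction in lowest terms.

Condition on how many of the transferred beads are green (from Bag 1: 9 green of 13; then Bag 2 has 14 total).
  0 green: C(9,0)C(4,3)/C(13,3) = 2/143; then P = C(2,2)/C(14,2) = 1/91
  1 green: C(9,1)C(4,2)/C(13,3) = 27/143; then P = C(3,2)/C(14,2) = 3/91
  2 green: C(9,2)C(4,1)/C(13,3) = 72/143; then P = C(4,2)/C(14,2) = 6/91
  3 green: C(9,3)C(4,0)/C(13,3) = 42/143; then P = C(5,2)/C(14,2) = 10/91
P(both green) = 85/1183 ≈ 0.0719.

85/1183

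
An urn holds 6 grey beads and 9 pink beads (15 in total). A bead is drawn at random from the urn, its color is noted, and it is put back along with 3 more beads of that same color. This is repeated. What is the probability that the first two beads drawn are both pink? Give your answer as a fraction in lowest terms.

2/5

After a pink draw the urn holds 12 pink out of 18.
P = (9/15)·(12/18) = 2/5 ≈ 0.4000.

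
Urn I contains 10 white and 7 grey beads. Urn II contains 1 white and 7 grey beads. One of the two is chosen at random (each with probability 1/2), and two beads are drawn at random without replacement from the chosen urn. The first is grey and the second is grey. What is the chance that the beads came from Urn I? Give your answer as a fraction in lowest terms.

P(E | Urn I) = 21/136; P(E | Urn II) = 3/4.
P(E) = 1/2·21/136 + 1/2·3/4 = 123/272.
By Bayes' rule, P(Urn I | E) = 21/272 / 123/272 = 7/41 ≈ 0.1707.

7/41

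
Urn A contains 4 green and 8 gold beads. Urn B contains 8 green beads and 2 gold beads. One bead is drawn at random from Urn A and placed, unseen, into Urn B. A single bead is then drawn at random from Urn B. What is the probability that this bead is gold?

Condition on how many of the transferred beads are gold (from Urn A: 8 gold of 12; then Urn B has 11 total).
  0 gold: C(8,0)C(4,1)/C(12,1) = 1/3; then P = 2/11
  1 gold: C(8,1)C(4,0)/C(12,1) = 2/3; then P = 3/11
P(gold from Urn B) = 8/33 ≈ 0.2424.

8/33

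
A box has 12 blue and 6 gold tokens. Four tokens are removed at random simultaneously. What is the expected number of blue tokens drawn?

By linearity of expectation, E[X] = Σ P(draw i is blue); by symmetry each draw (even without replacement) has P(blue) = 12/18.
E[X] = 4 · 12/18 = 8/3 ≈ 2.6667.

8/3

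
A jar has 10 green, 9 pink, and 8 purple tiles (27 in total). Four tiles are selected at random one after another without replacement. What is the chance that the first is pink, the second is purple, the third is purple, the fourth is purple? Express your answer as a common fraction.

Multiply the conditional probability of each draw in order, without replacement, so each draw removes one from its color and from the total.
P = (9/27) · (8/26) · (7/25) · (6/24) = 7/975 ≈ 0.0072.

7/975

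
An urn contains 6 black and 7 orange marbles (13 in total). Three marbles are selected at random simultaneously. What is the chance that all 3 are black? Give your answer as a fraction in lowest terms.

Unordered draws without replacement: count favorable combinations over C(13,3).
Favorable = C(6,3) · C(7,0) = 20; total = C(13,3) = 286.
P = 20/286 = 10/143 ≈ 0.0699.

10/143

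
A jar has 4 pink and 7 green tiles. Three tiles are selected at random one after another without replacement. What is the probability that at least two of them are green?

Sum the hypergeometric tail for j = 2,…,3 green tiles.
Favorable = C(7,2)·C(4,1) + C(7,3)·C(4,0) = 119; total = C(11,3) = 165.
P = 119/165 = 119/165 ≈ 0.7212.

119/165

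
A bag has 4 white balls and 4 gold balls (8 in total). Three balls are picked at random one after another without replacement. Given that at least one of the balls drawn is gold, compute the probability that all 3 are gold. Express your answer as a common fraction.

1/13

P(all 3 gold) = C(4,3)/C(8,3) = 1/14; P(at least one gold) = 1 − C(4,3)/C(8,3) = 13/14.
Since 'all 3 gold' ⊆ 'at least one gold', P(all 3 | at least one) = 1/14 / 13/14 = 1/13 ≈ 0.0769.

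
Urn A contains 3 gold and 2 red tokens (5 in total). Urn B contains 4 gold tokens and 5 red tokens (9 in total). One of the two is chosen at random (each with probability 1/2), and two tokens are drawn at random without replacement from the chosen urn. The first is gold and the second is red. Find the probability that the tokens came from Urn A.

P(E | Urn A) = 3/10; P(E | Urn B) = 5/18.
P(E) = 1/2·3/10 + 1/2·5/18 = 13/45.
By Bayes' rule, P(Urn A | E) = 3/20 / 13/45 = 27/52 ≈ 0.5192.

27/52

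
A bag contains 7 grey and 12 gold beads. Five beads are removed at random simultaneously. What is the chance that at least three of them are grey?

917/3876

Sum the hypergeometric tail for j = 3,…,5 grey beads.
Favorable = C(7,3)·C(12,2) + C(7,4)·C(12,1) + C(7,5)·C(12,0) = 2751; total = C(19,5) = 11628.
P = 2751/11628 = 917/3876 ≈ 0.2366.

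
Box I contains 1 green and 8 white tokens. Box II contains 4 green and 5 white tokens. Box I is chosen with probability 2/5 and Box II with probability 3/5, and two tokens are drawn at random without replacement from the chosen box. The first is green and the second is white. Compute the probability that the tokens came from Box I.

P(E | Box I) = 1/9; P(E | Box II) = 5/18.
P(E) = 2/5·1/9 + 3/5·5/18 = 19/90.
By Bayes' rule, P(Box I | E) = 2/45 / 19/90 = 4/19 ≈ 0.2105.

4/19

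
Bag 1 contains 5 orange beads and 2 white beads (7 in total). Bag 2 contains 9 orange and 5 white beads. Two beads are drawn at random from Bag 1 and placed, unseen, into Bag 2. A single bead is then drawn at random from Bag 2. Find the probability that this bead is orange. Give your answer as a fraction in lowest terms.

Condition on how many of the transferred beads are orange (from Bag 1: 5 orange of 7; then Bag 2 has 16 total).
  0 orange: C(5,0)C(2,2)/C(7,2) = 1/21; then P = 9/16
  1 orange: C(5,1)C(2,1)/C(7,2) = 10/21; then P = 10/16
  2 orange: C(5,2)C(2,0)/C(7,2) = 10/21; then P = 11/16
P(orange from Bag 2) = 73/112 ≈ 0.6518.

73/112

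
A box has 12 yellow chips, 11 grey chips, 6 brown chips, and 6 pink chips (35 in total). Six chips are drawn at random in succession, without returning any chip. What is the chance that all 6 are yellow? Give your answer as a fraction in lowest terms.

Unordered draws without replacement: count favorable combinations over C(35,6).
Favorable = C(12,6) · C(11,0) · C(6,0) · C(6,0) = 924; total = C(35,6) = 1623160.
P = 924/1623160 = 3/5270 ≈ 0.0006.

3/5270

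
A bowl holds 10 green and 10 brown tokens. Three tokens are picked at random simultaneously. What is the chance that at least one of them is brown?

17/19

Use the complement: P(at least one brown) = 1 − P(no brown).
P(none) = C(10,3)/C(20,3) = 120/1140.
So P = 1 − 120/1140 = 17/19 ≈ 0.8947.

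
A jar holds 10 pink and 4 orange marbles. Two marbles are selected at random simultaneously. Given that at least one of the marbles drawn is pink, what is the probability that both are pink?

P(both pink) = C(10,2)/C(14,2) = 45/91; P(at least one pink) = 1 − C(4,2)/C(14,2) = 85/91.
Since 'both pink' ⊆ 'at least one pink', P(both | at least one) = 45/91 / 85/91 = 9/17 ≈ 0.5294.

9/17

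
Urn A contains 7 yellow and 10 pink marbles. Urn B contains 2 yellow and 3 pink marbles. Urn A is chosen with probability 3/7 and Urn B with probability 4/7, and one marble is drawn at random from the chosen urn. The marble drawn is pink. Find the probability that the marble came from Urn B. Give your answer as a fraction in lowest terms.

P(pink | Urn A) = 10/17; P(pink | Urn B) = 3/5.
P(pink) = 3/7·10/17 + 4/7·3/5 = 354/595.
By Bayes' rule, P(Urn B | pink) = 12/35 / 354/595 = 34/59 ≈ 0.5763.

34/59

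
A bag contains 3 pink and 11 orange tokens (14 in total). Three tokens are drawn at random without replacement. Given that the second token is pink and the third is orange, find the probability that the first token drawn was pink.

1/6

P(first=pink and the second token is pink and the third is orange) = (3/14)·(2/13)·(11/12) = 11/364.
P(E) = Σ over first color = 11/364 + 55/364 = 33/182.
By Bayes, P(first=pink | E) = 11/364 / 33/182 = 1/6 ≈ 0.1667.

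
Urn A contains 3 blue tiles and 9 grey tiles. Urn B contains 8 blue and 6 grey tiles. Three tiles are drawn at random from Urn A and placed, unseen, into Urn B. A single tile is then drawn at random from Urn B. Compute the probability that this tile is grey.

33/68

Condition on how many of the transferred tiles are grey (from Urn A: 9 grey of 12; then Urn B has 17 total).
  0 grey: C(9,0)C(3,3)/C(12,3) = 1/220; then P = 6/17
  1 grey: C(9,1)C(3,2)/C(12,3) = 27/220; then P = 7/17
  2 grey: C(9,2)C(3,1)/C(12,3) = 27/55; then P = 8/17
  3 grey: C(9,3)C(3,0)/C(12,3) = 21/55; then P = 9/17
P(grey from Urn B) = 33/68 ≈ 0.4853.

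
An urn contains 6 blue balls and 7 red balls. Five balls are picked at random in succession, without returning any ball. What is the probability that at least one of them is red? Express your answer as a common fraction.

427/429

Use the complement: P(at least one red) = 1 − P(no red).
P(none) = C(6,5)/C(13,5) = 6/1287.
So P = 1 − 6/1287 = 427/429 ≈ 0.9953.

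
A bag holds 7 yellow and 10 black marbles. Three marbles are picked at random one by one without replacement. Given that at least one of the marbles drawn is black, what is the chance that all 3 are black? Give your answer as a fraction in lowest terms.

8/43

P(all 3 black) = C(10,3)/C(17,3) = 3/17; P(at least one black) = 1 − C(7,3)/C(17,3) = 129/136.
Since 'all 3 black' ⊆ 'at least one black', P(all 3 | at least one) = 3/17 / 129/136 = 8/43 ≈ 0.1860.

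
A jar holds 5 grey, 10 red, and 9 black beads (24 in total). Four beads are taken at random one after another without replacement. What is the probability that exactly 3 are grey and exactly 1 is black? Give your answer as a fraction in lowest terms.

Unordered draws without replacement: count favorable combinations over C(24,4).
Favorable = C(5,3) · C(10,0) · C(9,1) = 90; total = C(24,4) = 10626.
P = 90/10626 = 15/1771 ≈ 0.0085.

15/1771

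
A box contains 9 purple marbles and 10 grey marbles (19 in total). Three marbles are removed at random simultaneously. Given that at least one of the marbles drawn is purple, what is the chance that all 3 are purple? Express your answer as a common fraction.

28/283

P(all 3 purple) = C(9,3)/C(19,3) = 28/323; P(at least one purple) = 1 − C(10,3)/C(19,3) = 283/323.
Since 'all 3 purple' ⊆ 'at least one purple', P(all 3 | at least one) = 28/323 / 283/323 = 28/283 ≈ 0.0989.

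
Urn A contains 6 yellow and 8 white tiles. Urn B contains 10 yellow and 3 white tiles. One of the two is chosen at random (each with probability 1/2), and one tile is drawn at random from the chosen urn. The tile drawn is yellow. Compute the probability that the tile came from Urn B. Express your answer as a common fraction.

70/109

P(yellow | Urn A) = 3/7; P(yellow | Urn B) = 10/13.
P(yellow) = 1/2·3/7 + 1/2·10/13 = 109/182.
By Bayes' rule, P(Urn B | yellow) = 5/13 / 109/182 = 70/109 ≈ 0.6422.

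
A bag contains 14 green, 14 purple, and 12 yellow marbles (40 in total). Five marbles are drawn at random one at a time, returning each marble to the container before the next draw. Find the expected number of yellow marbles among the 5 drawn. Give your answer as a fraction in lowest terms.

By linearity of expectation, E[X] = Σ P(draw i is yellow); each independent draw has P(yellow) = 12/40.
E[X] = 5 · 12/40 = 3/2 ≈ 1.5000.

3/2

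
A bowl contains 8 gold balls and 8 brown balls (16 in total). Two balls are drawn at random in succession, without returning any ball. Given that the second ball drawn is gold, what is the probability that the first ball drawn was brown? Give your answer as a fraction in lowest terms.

P(first=brown and the second ball drawn is gold) = (8/16)·(8/15) = 4/15.
P(the second ball drawn is gold) = Σ over first color = 7/30 + 4/15 = 1/2.
By Bayes, P(first=brown | the second ball drawn is gold) = 4/15 / 1/2 = 8/15 ≈ 0.5333.

8/15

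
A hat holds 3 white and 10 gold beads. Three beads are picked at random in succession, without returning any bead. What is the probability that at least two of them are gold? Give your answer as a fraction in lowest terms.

Sum the hypergeometric tail for j = 2,…,3 gold beads.
Favorable = C(10,2)·C(3,1) + C(10,3)·C(3,0) = 255; total = C(13,3) = 286.
P = 255/286 = 255/286 ≈ 0.8916.

255/286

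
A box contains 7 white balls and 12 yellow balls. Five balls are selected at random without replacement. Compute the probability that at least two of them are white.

819/1292

Sum the hypergeometric tail for j = 2,…,5 white balls.
Favorable = C(7,2)·C(12,3) + C(7,3)·C(12,2) + C(7,4)·C(12,1) + C(7,5)·C(12,0) = 7371; total = C(19,5) = 11628.
P = 7371/11628 = 819/1292 ≈ 0.6339.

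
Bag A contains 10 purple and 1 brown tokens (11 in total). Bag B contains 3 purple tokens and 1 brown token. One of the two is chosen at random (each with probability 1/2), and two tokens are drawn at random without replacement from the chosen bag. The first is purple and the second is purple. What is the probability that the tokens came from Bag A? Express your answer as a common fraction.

18/29

P(E | Bag A) = 9/11; P(E | Bag B) = 1/2.
P(E) = 1/2·9/11 + 1/2·1/2 = 29/44.
By Bayes' rule, P(Bag A | E) = 9/22 / 29/44 = 18/29 ≈ 0.6207.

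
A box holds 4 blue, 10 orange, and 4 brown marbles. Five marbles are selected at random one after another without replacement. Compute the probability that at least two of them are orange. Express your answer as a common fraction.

31/34

Sum the hypergeometric tail for j = 2,…,5 orange marbles.
Favorable = C(10,2)·C(8,3) + C(10,3)·C(8,2) + C(10,4)·C(8,1) + C(10,5)·C(8,0) = 7812; total = C(18,5) = 8568.
P = 7812/8568 = 31/34 ≈ 0.9118.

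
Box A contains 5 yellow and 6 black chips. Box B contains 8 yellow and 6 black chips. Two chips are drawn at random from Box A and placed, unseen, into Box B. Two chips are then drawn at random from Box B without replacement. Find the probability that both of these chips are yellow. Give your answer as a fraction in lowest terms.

Condition on how many of the transferred chips are yellow (from Box A: 5 yellow of 11; then Box B has 16 total).
  0 yellow: C(5,0)C(6,2)/C(11,2) = 3/11; then P = C(8,2)/C(16,2) = 7/30
  1 yellow: C(5,1)C(6,1)/C(11,2) = 6/11; then P = C(9,2)/C(16,2) = 3/10
  2 yellow: C(5,2)C(6,0)/C(11,2) = 2/11; then P = C(10,2)/C(16,2) = 3/8
P(both yellow) = 13/44 ≈ 0.2955.

13/44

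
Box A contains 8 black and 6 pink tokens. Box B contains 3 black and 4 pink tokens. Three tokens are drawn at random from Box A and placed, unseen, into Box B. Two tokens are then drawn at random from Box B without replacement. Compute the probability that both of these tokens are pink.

Condition on how many of the transferred tokens are pink (from Box A: 6 pink of 14; then Box B has 10 total).
  0 pink: C(6,0)C(8,3)/C(14,3) = 2/13; then P = C(4,2)/C(10,2) = 2/15
  1 pink: C(6,1)C(8,2)/C(14,3) = 6/13; then P = C(5,2)/C(10,2) = 2/9
  2 pink: C(6,2)C(8,1)/C(14,3) = 30/91; then P = C(6,2)/C(10,2) = 1/3
  3 pink: C(6,3)C(8,0)/C(14,3) = 5/91; then P = C(7,2)/C(10,2) = 7/15
P(both pink) = 353/1365 ≈ 0.2586.

353/1365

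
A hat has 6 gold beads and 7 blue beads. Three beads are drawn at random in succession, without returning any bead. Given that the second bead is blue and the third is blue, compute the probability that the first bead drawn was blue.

5/11

P(first=blue and the second bead is blue and the third is blue) = (7/13)·(6/12)·(5/11) = 35/286.
P(E) = Σ over first color = 21/143 + 35/286 = 7/26.
By Bayes, P(first=blue | E) = 35/286 / 7/26 = 5/11 ≈ 0.4545.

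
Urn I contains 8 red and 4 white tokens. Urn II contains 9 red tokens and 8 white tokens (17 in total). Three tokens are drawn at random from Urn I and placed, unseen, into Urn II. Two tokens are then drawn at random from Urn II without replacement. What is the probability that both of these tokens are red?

Condition on how many of the transferred tokens are red (from Urn I: 8 red of 12; then Urn II has 20 total).
  0 red: C(8,0)C(4,3)/C(12,3) = 1/55; then P = C(9,2)/C(20,2) = 18/95
  1 red: C(8,1)C(4,2)/C(12,3) = 12/55; then P = C(10,2)/C(20,2) = 9/38
  2 red: C(8,2)C(4,1)/C(12,3) = 28/55; then P = C(11,2)/C(20,2) = 11/38
  3 red: C(8,3)C(4,0)/C(12,3) = 14/55; then P = C(12,2)/C(20,2) = 33/95
P(both red) = 16/55 ≈ 0.2909.

16/55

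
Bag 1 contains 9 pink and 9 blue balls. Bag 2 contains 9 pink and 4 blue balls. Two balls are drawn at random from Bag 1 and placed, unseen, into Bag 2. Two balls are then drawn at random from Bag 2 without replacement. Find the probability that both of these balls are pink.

769/1785

Condition on how many of the transferred balls are pink (from Bag 1: 9 pink of 18; then Bag 2 has 15 total).
  0 pink: C(9,0)C(9,2)/C(18,2) = 4/17; then P = C(9,2)/C(15,2) = 12/35
  1 pink: C(9,1)C(9,1)/C(18,2) = 9/17; then P = C(10,2)/C(15,2) = 3/7
  2 pink: C(9,2)C(9,0)/C(18,2) = 4/17; then P = C(11,2)/C(15,2) = 11/21
P(both pink) = 769/1785 ≈ 0.4308.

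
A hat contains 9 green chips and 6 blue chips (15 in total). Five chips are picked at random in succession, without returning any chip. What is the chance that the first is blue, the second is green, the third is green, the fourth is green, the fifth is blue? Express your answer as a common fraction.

6/143

Multiply the conditional probability of each draw in order, without replacement, so each draw removes one from its color and from the total.
P = (6/15) · (9/14) · (8/13) · (7/12) · (5/11) = 6/143 ≈ 0.0420.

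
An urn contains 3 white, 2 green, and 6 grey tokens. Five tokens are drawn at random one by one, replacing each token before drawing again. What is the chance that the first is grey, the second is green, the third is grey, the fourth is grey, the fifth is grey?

2592/161051

Multiply the conditional probability of each draw in order, with replacement (the composition resets each draw).
P = (6/11) · (2/11) · (6/11) · (6/11) · (6/11) = 2592/161051 ≈ 0.0161.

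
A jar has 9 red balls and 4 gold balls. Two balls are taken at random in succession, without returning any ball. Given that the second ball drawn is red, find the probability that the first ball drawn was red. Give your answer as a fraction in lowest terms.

P(first=red and the second ball drawn is red) = (9/13)·(8/12) = 6/13.
P(the second ball drawn is red) = Σ over first color = 6/13 + 3/13 = 9/13.
By Bayes, P(first=red | the second ball drawn is red) = 6/13 / 9/13 = 2/3 ≈ 0.6667.

2/3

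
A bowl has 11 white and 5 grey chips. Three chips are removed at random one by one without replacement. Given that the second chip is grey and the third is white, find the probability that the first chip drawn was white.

P(first=white and the second chip is grey and the third is white) = (11/16)·(5/15)·(10/14) = 55/336.
P(E) = Σ over first color = 55/336 + 11/168 = 11/48.
By Bayes, P(first=white | E) = 55/336 / 11/48 = 5/7 ≈ 0.7143.

5/7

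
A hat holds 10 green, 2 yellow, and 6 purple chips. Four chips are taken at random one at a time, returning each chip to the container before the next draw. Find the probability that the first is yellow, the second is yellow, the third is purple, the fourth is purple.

Multiply the conditional probability of each draw in order, with replacement (the composition resets each draw).
P = (2/18) · (2/18) · (6/18) · (6/18) = 1/729 ≈ 0.0014.

1/729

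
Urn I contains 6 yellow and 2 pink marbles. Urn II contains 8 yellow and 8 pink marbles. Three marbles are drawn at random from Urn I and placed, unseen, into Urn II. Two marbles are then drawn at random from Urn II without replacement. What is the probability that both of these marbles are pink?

Condition on how many of the transferred marbles are pink (from Urn I: 2 pink of 8; then Urn II has 19 total).
  0 pink: C(2,0)C(6,3)/C(8,3) = 5/14; then P = C(8,2)/C(19,2) = 28/171
  1 pink: C(2,1)C(6,2)/C(8,3) = 15/28; then P = C(9,2)/C(19,2) = 4/19
  2 pink: C(2,2)C(6,1)/C(8,3) = 3/28; then P = C(10,2)/C(19,2) = 5/19
P(both pink) = 955/4788 ≈ 0.1995.

955/4788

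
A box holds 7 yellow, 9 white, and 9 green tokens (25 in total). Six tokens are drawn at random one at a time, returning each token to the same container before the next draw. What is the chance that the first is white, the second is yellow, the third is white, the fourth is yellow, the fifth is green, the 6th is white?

Multiply the conditional probability of each draw in order, with replacement (the composition resets each draw).
P = (9/25) · (7/25) · (9/25) · (7/25) · (9/25) · (9/25) = 321489/244140625 ≈ 0.0013.

321489/244140625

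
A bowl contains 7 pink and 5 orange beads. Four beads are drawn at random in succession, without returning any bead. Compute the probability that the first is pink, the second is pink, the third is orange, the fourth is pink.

35/396

Multiply the conditional probability of each draw in order, without replacement, so each draw removes one from its color and from the total.
P = (7/12) · (6/11) · (5/10) · (5/9) = 35/396 ≈ 0.0884.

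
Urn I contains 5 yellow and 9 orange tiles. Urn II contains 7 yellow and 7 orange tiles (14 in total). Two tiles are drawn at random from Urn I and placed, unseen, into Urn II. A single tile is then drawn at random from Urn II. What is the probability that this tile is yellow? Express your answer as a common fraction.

Condition on how many of the transferred tiles are yellow (from Urn I: 5 yellow of 14; then Urn II has 16 total).
  0 yellow: C(5,0)C(9,2)/C(14,2) = 36/91; then P = 7/16
  1 yellow: C(5,1)C(9,1)/C(14,2) = 45/91; then P = 8/16
  2 yellow: C(5,2)C(9,0)/C(14,2) = 10/91; then P = 9/16
P(yellow from Urn II) = 27/56 ≈ 0.4821.

27/56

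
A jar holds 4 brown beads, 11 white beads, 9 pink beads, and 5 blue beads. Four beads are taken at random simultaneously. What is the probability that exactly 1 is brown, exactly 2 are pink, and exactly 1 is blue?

Unordered draws without replacement: count favorable combinations over C(29,4).
Favorable = C(4,1) · C(11,0) · C(9,2) · C(5,1) = 720; total = C(29,4) = 23751.
P = 720/23751 = 80/2639 ≈ 0.0303.

80/2639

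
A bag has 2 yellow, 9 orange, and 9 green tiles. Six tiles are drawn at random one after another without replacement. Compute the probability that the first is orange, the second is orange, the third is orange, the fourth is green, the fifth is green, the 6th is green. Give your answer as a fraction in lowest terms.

Multiply the conditional probability of each draw in order, without replacement, so each draw removes one from its color and from the total.
P = (9/20) · (8/19) · (7/18) · (9/17) · (8/16) · (7/15) = 147/16150 ≈ 0.0091.

147/16150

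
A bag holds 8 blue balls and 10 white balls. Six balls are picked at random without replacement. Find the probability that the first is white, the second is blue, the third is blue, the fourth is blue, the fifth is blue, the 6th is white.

5/442

Multiply the conditional probability of each draw in order, without replacement, so each draw removes one from its color and from the total.
P = (10/18) · (8/17) · (7/16) · (6/15) · (5/14) · (9/13) = 5/442 ≈ 0.0113.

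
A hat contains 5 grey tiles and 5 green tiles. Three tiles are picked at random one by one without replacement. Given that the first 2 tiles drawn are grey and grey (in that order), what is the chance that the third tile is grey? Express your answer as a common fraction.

After removing 2 grey, the hat has 3 grey out of 8 remaining.
P(third is grey | given) = 3/8 ≈ 0.3750.

3/8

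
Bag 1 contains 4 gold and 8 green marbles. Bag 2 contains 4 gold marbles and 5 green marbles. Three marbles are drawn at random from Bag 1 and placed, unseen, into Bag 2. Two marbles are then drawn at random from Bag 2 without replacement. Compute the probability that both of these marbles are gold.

113/726

Condition on how many of the transferred marbles are gold (from Bag 1: 4 gold of 12; then Bag 2 has 12 total).
  0 gold: C(4,0)C(8,3)/C(12,3) = 14/55; then P = C(4,2)/C(12,2) = 1/11
  1 gold: C(4,1)C(8,2)/C(12,3) = 28/55; then P = C(5,2)/C(12,2) = 5/33
  2 gold: C(4,2)C(8,1)/C(12,3) = 12/55; then P = C(6,2)/C(12,2) = 5/22
  3 gold: C(4,3)C(8,0)/C(12,3) = 1/55; then P = C(7,2)/C(12,2) = 7/22
P(both gold) = 113/726 ≈ 0.1556.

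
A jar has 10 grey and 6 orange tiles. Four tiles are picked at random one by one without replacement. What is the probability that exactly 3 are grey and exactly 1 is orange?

Unordered draws without replacement: count favorable combinations over C(16,4).
Favorable = C(10,3) · C(6,1) = 720; total = C(16,4) = 1820.
P = 720/1820 = 36/91 ≈ 0.3956.

36/91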